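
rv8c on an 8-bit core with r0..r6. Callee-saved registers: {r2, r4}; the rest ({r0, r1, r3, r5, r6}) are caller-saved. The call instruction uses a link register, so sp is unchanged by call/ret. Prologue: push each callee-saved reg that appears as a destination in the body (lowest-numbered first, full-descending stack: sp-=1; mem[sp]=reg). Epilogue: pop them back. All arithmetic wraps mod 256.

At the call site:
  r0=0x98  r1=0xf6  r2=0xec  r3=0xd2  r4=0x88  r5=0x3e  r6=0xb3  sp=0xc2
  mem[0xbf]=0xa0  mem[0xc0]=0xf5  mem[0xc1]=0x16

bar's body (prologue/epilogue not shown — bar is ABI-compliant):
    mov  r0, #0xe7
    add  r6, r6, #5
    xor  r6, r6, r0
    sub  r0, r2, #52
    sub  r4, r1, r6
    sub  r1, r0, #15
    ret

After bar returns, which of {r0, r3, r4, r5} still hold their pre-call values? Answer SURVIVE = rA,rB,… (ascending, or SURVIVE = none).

SURVIVE = r3,r4,r5

prologue: push r4 → mem[0xc1]=0x88, sp=0xc1
body[0] mov  r0, #0xe7 → r0=0xe7
body[1] add  r6, r6, #5 → r6=0xb8
body[2] xor  r6, r6, r0 → r6=0x5f
body[3] sub  r0, r2, #52 → r0=0xb8
body[4] sub  r4, r1, r6 → r4=0x97
body[5] sub  r1, r0, #15 → r1=0xa9
epilogue: pop r4=0x88, sp=0xc2
r0: caller-saved, written=True
r3: caller-saved, written=False
r4: callee-saved, written=True
r5: caller-saved, written=False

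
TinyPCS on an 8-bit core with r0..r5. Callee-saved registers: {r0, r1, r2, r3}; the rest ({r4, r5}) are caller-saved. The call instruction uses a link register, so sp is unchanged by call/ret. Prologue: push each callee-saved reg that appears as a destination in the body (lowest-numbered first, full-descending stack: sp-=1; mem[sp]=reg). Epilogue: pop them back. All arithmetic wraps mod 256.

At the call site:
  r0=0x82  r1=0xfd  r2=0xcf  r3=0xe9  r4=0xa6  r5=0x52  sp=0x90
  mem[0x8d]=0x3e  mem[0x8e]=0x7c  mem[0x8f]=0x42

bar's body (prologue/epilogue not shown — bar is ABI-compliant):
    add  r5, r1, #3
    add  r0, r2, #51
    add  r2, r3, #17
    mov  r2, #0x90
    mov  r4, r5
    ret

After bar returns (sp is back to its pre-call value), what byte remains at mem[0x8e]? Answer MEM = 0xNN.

prologue: push r0 -> mem[0x8f]=0x82, sp=0x8f
prologue: push r2 -> mem[0x8e]=0xcf, sp=0x8e
body[0] add  r5, r1, #3 -> r5=0x00
body[1] add  r0, r2, #51 -> r0=0x02
body[2] add  r2, r3, #17 -> r2=0xfa
body[3] mov  r2, #0x90 -> r2=0x90
body[4] mov  r4, r5 -> r4=0x00
epilogue: pop r2=0xcf, sp=0x8f
epilogue: pop r0=0x82, sp=0x90
prologue pushed ['r0', 'r2'] at ['0x8f', '0x8e']

MEM = 0xcf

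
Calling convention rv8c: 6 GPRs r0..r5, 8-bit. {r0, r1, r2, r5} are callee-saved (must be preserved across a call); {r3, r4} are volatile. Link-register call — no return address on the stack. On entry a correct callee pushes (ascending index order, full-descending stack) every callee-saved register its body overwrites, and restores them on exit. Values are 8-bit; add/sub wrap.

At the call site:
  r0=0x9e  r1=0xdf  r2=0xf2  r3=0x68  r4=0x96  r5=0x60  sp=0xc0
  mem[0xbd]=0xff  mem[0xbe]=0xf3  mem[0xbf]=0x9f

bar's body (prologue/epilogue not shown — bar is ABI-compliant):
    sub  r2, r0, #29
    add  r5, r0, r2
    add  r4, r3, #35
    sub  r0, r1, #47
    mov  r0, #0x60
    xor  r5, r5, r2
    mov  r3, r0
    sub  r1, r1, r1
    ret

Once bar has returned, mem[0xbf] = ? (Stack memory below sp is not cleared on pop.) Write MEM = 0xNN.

prologue: push r0 -> mem[0xbf]=0x9e, sp=0xbf
prologue: push r1 -> mem[0xbe]=0xdf, sp=0xbe
prologue: push r2 -> mem[0xbd]=0xf2, sp=0xbd
prologue: push r5 -> mem[0xbc]=0x60, sp=0xbc
body[0] sub  r2, r0, #29 -> r2=0x81
body[1] add  r5, r0, r2 -> r5=0x1f
body[2] add  r4, r3, #35 -> r4=0x8b
body[3] sub  r0, r1, #47 -> r0=0xb0
body[4] mov  r0, #0x60 -> r0=0x60
body[5] xor  r5, r5, r2 -> r5=0x9e
body[6] mov  r3, r0 -> r3=0x60
body[7] sub  r1, r1, r1 -> r1=0x00
epilogue: pop r5=0x60, sp=0xbd
epilogue: pop r2=0xf2, sp=0xbe
epilogue: pop r1=0xdf, sp=0xbf
epilogue: pop r0=0x9e, sp=0xc0
prologue pushed ['r0', 'r1', 'r2', 'r5'] at ['0xbf', '0xbe', '0xbd', '0xbc']

MEM = 0x9e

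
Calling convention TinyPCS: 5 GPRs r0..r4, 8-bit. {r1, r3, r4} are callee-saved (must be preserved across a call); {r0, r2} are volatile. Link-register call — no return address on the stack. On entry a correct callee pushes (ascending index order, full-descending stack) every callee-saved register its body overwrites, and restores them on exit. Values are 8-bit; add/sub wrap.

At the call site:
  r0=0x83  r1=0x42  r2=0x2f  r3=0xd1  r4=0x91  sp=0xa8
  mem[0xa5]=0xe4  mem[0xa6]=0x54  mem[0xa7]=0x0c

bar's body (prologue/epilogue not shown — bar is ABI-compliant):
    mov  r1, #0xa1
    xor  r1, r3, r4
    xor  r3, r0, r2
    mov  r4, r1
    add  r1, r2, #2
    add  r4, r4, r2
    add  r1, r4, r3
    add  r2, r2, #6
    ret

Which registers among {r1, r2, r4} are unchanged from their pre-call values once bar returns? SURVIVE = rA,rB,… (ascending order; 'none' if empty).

SURVIVE = r1,r4

prologue: push r1 → mem[0xa7]=0x42, sp=0xa7
prologue: push r3 → mem[0xa6]=0xd1, sp=0xa6
prologue: push r4 → mem[0xa5]=0x91, sp=0xa5
body[0] mov  r1, #0xa1 → r1=0xa1
body[1] xor  r1, r3, r4 → r1=0x40
body[2] xor  r3, r0, r2 → r3=0xac
body[3] mov  r4, r1 → r4=0x40
body[4] add  r1, r2, #2 → r1=0x31
body[5] add  r4, r4, r2 → r4=0x6f
body[6] add  r1, r4, r3 → r1=0x1b
body[7] add  r2, r2, #6 → r2=0x35
epilogue: pop r4=0x91, sp=0xa6
epilogue: pop r3=0xd1, sp=0xa7
epilogue: pop r1=0x42, sp=0xa8
r1: callee-saved, written=True
r2: caller-saved, written=True
r4: callee-saved, written=True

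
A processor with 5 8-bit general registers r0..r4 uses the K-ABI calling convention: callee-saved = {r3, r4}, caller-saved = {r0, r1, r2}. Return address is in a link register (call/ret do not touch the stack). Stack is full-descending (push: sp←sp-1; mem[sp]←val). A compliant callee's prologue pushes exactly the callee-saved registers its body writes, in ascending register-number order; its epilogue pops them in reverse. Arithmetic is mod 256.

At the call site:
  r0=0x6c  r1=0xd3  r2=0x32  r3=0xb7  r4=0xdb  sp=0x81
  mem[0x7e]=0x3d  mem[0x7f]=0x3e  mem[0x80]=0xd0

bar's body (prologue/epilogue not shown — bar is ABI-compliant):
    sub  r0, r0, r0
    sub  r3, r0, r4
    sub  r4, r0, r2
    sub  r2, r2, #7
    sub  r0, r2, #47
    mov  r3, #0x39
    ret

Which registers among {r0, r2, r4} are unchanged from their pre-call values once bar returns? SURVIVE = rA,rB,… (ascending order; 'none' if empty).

prologue: push r3 → mem[0x80]=0xb7, sp=0x80
prologue: push r4 → mem[0x7f]=0xdb, sp=0x7f
body[0] sub  r0, r0, r0 → r0=0x00
body[1] sub  r3, r0, r4 → r3=0x25
body[2] sub  r4, r0, r2 → r4=0xce
body[3] sub  r2, r2, #7 → r2=0x2b
body[4] sub  r0, r2, #47 → r0=0xfc
body[5] mov  r3, #0x39 → r3=0x39
epilogue: pop r4=0xdb, sp=0x80
epilogue: pop r3=0xb7, sp=0x81
r0: caller-saved, written=True
r2: caller-saved, written=True
r4: callee-saved, written=True

SURVIVE = r4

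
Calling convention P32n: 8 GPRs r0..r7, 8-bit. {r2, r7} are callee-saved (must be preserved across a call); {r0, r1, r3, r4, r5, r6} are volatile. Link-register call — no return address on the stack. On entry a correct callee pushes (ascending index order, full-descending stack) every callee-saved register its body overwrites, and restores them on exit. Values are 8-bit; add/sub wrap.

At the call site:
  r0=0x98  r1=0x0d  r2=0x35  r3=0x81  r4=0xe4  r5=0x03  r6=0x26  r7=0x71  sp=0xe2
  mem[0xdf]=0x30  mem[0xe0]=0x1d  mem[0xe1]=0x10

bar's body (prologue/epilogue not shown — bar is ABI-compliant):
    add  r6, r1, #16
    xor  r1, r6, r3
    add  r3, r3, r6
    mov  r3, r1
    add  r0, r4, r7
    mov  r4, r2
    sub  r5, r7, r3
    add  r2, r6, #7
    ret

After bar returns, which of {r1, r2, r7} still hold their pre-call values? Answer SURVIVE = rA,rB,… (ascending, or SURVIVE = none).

SURVIVE = r2,r7

prologue: push r2 → mem[0xe1]=0x35, sp=0xe1
body[0] add  r6, r1, #16 → r6=0x1d
body[1] xor  r1, r6, r3 → r1=0x9c
body[2] add  r3, r3, r6 → r3=0x9e
body[3] mov  r3, r1 → r3=0x9c
body[4] add  r0, r4, r7 → r0=0x55
body[5] mov  r4, r2 → r4=0x35
body[6] sub  r5, r7, r3 → r5=0xd5
body[7] add  r2, r6, #7 → r2=0x24
epilogue: pop r2=0x35, sp=0xe2
r1: caller-saved, written=True
r2: callee-saved, written=True
r7: callee-saved, written=False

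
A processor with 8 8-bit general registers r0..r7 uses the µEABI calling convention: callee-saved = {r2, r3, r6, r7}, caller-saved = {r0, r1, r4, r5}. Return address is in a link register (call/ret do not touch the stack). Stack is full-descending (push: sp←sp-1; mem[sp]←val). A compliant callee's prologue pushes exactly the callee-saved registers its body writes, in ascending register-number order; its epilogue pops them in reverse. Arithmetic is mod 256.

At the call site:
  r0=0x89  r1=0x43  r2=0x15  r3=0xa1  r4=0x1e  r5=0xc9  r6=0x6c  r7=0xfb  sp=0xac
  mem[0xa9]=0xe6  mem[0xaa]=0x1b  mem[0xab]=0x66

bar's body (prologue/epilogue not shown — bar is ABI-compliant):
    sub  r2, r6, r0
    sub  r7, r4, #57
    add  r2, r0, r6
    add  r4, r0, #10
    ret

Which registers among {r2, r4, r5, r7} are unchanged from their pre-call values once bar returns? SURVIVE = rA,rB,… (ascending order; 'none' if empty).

prologue: push r2 -> mem[0xab]=0x15, sp=0xab
prologue: push r7 -> mem[0xaa]=0xfb, sp=0xaa
body[0] sub  r2, r6, r0 -> r2=0xe3
body[1] sub  r7, r4, #57 -> r7=0xe5
body[2] add  r2, r0, r6 -> r2=0xf5
body[3] add  r4, r0, #10 -> r4=0x93
epilogue: pop r7=0xfb, sp=0xab
epilogue: pop r2=0x15, sp=0xac
r2: callee-saved, written=True
r4: caller-saved, written=True
r5: caller-saved, written=False
r7: callee-saved, written=True

SURVIVE = r2,r5,r7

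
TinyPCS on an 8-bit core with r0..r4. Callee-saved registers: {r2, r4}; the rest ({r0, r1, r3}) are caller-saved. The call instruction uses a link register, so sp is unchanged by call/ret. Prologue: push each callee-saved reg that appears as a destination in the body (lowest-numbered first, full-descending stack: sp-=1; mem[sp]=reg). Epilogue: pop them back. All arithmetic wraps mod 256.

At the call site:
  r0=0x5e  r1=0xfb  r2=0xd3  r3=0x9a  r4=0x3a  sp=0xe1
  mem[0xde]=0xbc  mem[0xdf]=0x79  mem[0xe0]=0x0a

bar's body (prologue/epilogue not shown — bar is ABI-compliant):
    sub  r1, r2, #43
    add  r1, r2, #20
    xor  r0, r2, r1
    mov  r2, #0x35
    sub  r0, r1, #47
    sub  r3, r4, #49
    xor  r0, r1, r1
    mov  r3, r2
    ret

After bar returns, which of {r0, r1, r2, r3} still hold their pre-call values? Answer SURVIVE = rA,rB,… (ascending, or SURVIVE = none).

prologue: push r2 → mem[0xe0]=0xd3, sp=0xe0
body[0] sub  r1, r2, #43 → r1=0xa8
body[1] add  r1, r2, #20 → r1=0xe7
body[2] xor  r0, r2, r1 → r0=0x34
body[3] mov  r2, #0x35 → r2=0x35
body[4] sub  r0, r1, #47 → r0=0xb8
body[5] sub  r3, r4, #49 → r3=0x09
body[6] xor  r0, r1, r1 → r0=0x00
body[7] mov  r3, r2 → r3=0x35
epilogue: pop r2=0xd3, sp=0xe1
r0: caller-saved, written=True
r1: caller-saved, written=True
r2: callee-saved, written=True
r3: caller-saved, written=True

SURVIVE = r2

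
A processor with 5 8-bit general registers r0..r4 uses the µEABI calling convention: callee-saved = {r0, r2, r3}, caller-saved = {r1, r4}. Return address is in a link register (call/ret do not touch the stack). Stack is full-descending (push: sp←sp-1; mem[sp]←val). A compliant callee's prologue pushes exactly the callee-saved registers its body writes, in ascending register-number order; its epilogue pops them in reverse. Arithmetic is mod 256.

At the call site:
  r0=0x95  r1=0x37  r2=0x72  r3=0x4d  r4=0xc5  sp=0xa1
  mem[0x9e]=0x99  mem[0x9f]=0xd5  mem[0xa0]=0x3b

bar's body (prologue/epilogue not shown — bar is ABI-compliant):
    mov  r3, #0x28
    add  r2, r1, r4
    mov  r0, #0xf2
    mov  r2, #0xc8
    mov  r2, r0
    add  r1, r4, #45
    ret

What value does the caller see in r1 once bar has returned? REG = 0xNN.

prologue: push r0 → mem[0xa0]=0x95, sp=0xa0
prologue: push r2 → mem[0x9f]=0x72, sp=0x9f
prologue: push r3 → mem[0x9e]=0x4d, sp=0x9e
body[0] mov  r3, #0x28 → r3=0x28
body[1] add  r2, r1, r4 → r2=0xfc
body[2] mov  r0, #0xf2 → r0=0xf2
body[3] mov  r2, #0xc8 → r2=0xc8
body[4] mov  r2, r0 → r2=0xf2
body[5] add  r1, r4, #45 → r1=0xf2
epilogue: pop r3=0x4d, sp=0x9f
epilogue: pop r2=0x72, sp=0xa0
epilogue: pop r0=0x95, sp=0xa1
r1 is caller-saved → body value

REG = 0xf2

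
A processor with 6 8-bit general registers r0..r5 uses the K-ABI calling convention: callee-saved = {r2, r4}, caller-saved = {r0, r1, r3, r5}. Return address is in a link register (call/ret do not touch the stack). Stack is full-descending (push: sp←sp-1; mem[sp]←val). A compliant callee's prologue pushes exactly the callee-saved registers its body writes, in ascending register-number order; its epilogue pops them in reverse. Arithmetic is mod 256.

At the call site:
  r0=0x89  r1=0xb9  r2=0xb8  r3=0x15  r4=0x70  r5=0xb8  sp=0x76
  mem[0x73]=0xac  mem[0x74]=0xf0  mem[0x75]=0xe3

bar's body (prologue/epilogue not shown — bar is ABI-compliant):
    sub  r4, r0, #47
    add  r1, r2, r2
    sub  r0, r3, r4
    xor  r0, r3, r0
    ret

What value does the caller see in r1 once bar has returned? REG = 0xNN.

prologue: push r4 -> mem[0x75]=0x70, sp=0x75
body[0] sub  r4, r0, #47 -> r4=0x5a
body[1] add  r1, r2, r2 -> r1=0x70
body[2] sub  r0, r3, r4 -> r0=0xbb
body[3] xor  r0, r3, r0 -> r0=0xae
epilogue: pop r4=0x70, sp=0x76
r1 is caller-saved -> body value

REG = 0x70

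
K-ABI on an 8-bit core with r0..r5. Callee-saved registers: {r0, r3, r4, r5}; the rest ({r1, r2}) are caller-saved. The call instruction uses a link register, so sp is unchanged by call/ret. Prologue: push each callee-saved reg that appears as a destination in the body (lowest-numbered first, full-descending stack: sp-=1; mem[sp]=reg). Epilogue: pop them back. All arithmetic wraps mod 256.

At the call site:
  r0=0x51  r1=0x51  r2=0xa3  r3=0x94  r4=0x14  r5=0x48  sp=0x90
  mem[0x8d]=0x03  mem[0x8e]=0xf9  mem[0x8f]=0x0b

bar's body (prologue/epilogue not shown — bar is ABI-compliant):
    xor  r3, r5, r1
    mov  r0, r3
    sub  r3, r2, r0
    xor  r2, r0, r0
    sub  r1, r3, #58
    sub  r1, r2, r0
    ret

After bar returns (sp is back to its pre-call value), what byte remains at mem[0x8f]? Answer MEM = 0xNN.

prologue: push r0 → mem[0x8f]=0x51, sp=0x8f
prologue: push r3 → mem[0x8e]=0x94, sp=0x8e
body[0] xor  r3, r5, r1 → r3=0x19
body[1] mov  r0, r3 → r0=0x19
body[2] sub  r3, r2, r0 → r3=0x8a
body[3] xor  r2, r0, r0 → r2=0x00
body[4] sub  r1, r3, #58 → r1=0x50
body[5] sub  r1, r2, r0 → r1=0xe7
epilogue: pop r3=0x94, sp=0x8f
epilogue: pop r0=0x51, sp=0x90
prologue pushed ['r0', 'r3'] at ['0x8f', '0x8e']

MEM = 0x51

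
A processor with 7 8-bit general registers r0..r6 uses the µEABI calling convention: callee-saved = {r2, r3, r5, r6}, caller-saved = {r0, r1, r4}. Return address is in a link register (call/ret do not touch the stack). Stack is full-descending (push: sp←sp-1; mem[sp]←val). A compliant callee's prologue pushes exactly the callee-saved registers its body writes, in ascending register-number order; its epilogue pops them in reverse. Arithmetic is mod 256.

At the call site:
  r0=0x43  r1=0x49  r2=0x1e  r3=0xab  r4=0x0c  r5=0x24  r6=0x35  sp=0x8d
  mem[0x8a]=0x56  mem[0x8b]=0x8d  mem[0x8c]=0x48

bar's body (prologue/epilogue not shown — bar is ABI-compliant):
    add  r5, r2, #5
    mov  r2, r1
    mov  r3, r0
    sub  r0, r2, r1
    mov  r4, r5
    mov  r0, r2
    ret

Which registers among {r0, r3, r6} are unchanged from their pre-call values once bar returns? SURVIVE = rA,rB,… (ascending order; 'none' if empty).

prologue: push r2 → mem[0x8c]=0x1e, sp=0x8c
prologue: push r3 → mem[0x8b]=0xab, sp=0x8b
prologue: push r5 → mem[0x8a]=0x24, sp=0x8a
body[0] add  r5, r2, #5 → r5=0x23
body[1] mov  r2, r1 → r2=0x49
body[2] mov  r3, r0 → r3=0x43
body[3] sub  r0, r2, r1 → r0=0x00
body[4] mov  r4, r5 → r4=0x23
body[5] mov  r0, r2 → r0=0x49
epilogue: pop r5=0x24, sp=0x8b
epilogue: pop r3=0xab, sp=0x8c
epilogue: pop r2=0x1e, sp=0x8d
r0: caller-saved, written=True
r3: callee-saved, written=True
r6: callee-saved, written=False

SURVIVE = r3,r6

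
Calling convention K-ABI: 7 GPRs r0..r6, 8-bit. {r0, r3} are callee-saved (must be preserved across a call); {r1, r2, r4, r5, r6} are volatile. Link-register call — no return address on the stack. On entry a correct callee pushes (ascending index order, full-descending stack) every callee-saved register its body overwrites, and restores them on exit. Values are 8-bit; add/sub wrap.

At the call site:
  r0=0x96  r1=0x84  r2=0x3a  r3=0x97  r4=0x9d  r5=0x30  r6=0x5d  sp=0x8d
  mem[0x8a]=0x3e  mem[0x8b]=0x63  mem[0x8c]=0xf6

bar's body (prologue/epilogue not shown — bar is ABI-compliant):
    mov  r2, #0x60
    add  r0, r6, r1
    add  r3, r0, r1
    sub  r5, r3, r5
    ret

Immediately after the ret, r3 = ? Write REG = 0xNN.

REG = 0x97

prologue: push r0 -> mem[0x8c]=0x96, sp=0x8c
prologue: push r3 -> mem[0x8b]=0x97, sp=0x8b
body[0] mov  r2, #0x60 -> r2=0x60
body[1] add  r0, r6, r1 -> r0=0xe1
body[2] add  r3, r0, r1 -> r3=0x65
body[3] sub  r5, r3, r5 -> r5=0x35
epilogue: pop r3=0x97, sp=0x8c
epilogue: pop r0=0x96, sp=0x8d
r3 is callee-saved -> restored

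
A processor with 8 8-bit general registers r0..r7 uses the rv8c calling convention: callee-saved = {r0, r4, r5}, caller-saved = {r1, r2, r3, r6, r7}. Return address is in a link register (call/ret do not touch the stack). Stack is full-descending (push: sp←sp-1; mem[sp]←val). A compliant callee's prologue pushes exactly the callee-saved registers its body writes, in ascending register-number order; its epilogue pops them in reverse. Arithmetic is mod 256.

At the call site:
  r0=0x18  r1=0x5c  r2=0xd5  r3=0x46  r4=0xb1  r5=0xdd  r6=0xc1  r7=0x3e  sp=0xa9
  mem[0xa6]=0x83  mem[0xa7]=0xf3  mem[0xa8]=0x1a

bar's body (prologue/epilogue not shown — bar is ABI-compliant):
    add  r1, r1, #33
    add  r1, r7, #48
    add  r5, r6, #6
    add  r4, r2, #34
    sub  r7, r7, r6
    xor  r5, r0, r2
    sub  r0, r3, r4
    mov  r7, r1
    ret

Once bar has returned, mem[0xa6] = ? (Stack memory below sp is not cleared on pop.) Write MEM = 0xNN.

prologue: push r0 → mem[0xa8]=0x18, sp=0xa8
prologue: push r4 → mem[0xa7]=0xb1, sp=0xa7
prologue: push r5 → mem[0xa6]=0xdd, sp=0xa6
body[0] add  r1, r1, #33 → r1=0x7d
body[1] add  r1, r7, #48 → r1=0x6e
body[2] add  r5, r6, #6 → r5=0xc7
body[3] add  r4, r2, #34 → r4=0xf7
body[4] sub  r7, r7, r6 → r7=0x7d
body[5] xor  r5, r0, r2 → r5=0xcd
body[6] sub  r0, r3, r4 → r0=0x4f
body[7] mov  r7, r1 → r7=0x6e
epilogue: pop r5=0xdd, sp=0xa7
epilogue: pop r4=0xb1, sp=0xa8
epilogue: pop r0=0x18, sp=0xa9
prologue pushed ['r0', 'r4', 'r5'] at ['0xa8', '0xa7', '0xa6']

MEM = 0xdd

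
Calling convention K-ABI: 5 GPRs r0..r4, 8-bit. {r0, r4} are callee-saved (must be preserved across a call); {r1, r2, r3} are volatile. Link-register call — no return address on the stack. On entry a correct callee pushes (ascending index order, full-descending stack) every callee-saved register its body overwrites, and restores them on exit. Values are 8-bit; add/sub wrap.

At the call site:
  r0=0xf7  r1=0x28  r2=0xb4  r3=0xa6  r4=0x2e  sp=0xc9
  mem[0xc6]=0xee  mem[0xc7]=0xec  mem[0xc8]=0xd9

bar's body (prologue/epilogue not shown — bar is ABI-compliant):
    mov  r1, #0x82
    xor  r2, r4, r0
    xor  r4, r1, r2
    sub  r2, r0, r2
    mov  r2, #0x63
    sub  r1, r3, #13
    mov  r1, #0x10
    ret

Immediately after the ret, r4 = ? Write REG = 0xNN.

prologue: push r4 -> mem[0xc8]=0x2e, sp=0xc8
body[0] mov  r1, #0x82 -> r1=0x82
body[1] xor  r2, r4, r0 -> r2=0xd9
body[2] xor  r4, r1, r2 -> r4=0x5b
body[3] sub  r2, r0, r2 -> r2=0x1e
body[4] mov  r2, #0x63 -> r2=0x63
body[5] sub  r1, r3, #13 -> r1=0x99
body[6] mov  r1, #0x10 -> r1=0x10
epilogue: pop r4=0x2e, sp=0xc9
r4 is callee-saved -> restored

REG = 0x2e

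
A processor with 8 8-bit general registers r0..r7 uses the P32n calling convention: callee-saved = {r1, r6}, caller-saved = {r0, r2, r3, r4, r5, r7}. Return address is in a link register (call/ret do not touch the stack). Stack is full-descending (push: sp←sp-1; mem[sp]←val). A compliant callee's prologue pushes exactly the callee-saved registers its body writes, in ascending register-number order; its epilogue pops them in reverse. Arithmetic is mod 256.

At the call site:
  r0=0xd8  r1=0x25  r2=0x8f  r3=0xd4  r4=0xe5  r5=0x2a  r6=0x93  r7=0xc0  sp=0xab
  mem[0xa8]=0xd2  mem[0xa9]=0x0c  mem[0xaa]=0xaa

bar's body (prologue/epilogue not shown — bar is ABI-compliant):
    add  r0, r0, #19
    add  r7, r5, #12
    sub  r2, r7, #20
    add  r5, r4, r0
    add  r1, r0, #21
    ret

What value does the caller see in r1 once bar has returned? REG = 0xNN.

prologue: push r1 → mem[0xaa]=0x25, sp=0xaa
body[0] add  r0, r0, #19 → r0=0xeb
body[1] add  r7, r5, #12 → r7=0x36
body[2] sub  r2, r7, #20 → r2=0x22
body[3] add  r5, r4, r0 → r5=0xd0
body[4] add  r1, r0, #21 → r1=0x00
epilogue: pop r1=0x25, sp=0xab
r1 is callee-saved → restored

REG = 0x25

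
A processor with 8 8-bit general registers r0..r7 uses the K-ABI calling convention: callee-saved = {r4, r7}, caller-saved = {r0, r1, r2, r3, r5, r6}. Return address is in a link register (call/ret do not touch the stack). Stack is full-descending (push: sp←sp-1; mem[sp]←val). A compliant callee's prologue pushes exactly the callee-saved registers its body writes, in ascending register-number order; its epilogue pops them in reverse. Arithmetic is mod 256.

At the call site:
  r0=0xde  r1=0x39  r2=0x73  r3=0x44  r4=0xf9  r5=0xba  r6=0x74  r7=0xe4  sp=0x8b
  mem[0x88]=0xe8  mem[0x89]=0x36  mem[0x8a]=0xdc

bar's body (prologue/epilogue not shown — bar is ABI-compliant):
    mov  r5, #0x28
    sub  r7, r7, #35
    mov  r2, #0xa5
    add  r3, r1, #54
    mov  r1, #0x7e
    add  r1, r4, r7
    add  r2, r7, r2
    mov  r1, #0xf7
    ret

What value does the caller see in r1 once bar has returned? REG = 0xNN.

REG = 0xf7

prologue: push r7 -> mem[0x8a]=0xe4, sp=0x8a
body[0] mov  r5, #0x28 -> r5=0x28
body[1] sub  r7, r7, #35 -> r7=0xc1
body[2] mov  r2, #0xa5 -> r2=0xa5
body[3] add  r3, r1, #54 -> r3=0x6f
body[4] mov  r1, #0x7e -> r1=0x7e
body[5] add  r1, r4, r7 -> r1=0xba
body[6] add  r2, r7, r2 -> r2=0x66
body[7] mov  r1, #0xf7 -> r1=0xf7
epilogue: pop r7=0xe4, sp=0x8b
r1 is caller-saved -> body value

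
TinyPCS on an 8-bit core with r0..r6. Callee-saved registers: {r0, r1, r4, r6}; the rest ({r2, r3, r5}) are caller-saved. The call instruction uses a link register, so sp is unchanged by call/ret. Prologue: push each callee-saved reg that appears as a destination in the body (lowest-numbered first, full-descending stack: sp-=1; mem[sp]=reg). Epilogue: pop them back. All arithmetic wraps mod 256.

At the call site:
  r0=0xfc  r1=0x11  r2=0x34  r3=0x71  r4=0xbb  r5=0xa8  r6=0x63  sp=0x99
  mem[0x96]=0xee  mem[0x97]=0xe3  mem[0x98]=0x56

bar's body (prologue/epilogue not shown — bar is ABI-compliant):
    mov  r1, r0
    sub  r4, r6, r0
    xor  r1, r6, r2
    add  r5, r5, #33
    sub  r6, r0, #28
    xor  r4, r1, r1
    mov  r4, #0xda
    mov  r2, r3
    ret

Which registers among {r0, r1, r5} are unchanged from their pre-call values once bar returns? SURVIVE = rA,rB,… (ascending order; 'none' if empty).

SURVIVE = r0,r1

prologue: push r1 -> mem[0x98]=0x11, sp=0x98
prologue: push r4 -> mem[0x97]=0xbb, sp=0x97
prologue: push r6 -> mem[0x96]=0x63, sp=0x96
body[0] mov  r1, r0 -> r1=0xfc
body[1] sub  r4, r6, r0 -> r4=0x67
body[2] xor  r1, r6, r2 -> r1=0x57
body[3] add  r5, r5, #33 -> r5=0xc9
body[4] sub  r6, r0, #28 -> r6=0xe0
body[5] xor  r4, r1, r1 -> r4=0x00
body[6] mov  r4, #0xda -> r4=0xda
body[7] mov  r2, r3 -> r2=0x71
epilogue: pop r6=0x63, sp=0x97
epilogue: pop r4=0xbb, sp=0x98
epilogue: pop r1=0x11, sp=0x99
r0: callee-saved, written=False
r1: callee-saved, written=True
r5: caller-saved, written=True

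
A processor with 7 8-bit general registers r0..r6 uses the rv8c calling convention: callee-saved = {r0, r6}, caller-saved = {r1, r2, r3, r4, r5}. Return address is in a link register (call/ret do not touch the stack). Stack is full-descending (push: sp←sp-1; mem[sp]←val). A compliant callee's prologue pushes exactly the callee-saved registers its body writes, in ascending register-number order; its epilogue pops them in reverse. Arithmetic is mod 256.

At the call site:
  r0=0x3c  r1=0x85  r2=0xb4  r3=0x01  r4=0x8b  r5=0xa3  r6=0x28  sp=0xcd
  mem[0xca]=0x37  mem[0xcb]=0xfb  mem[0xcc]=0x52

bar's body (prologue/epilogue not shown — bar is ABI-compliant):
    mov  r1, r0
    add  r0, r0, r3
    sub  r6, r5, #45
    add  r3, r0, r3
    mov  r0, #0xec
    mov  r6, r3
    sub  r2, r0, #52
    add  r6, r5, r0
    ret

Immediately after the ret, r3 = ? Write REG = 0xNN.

REG = 0x3e

prologue: push r0 -> mem[0xcc]=0x3c, sp=0xcc
prologue: push r6 -> mem[0xcb]=0x28, sp=0xcb
body[0] mov  r1, r0 -> r1=0x3c
body[1] add  r0, r0, r3 -> r0=0x3d
body[2] sub  r6, r5, #45 -> r6=0x76
body[3] add  r3, r0, r3 -> r3=0x3e
body[4] mov  r0, #0xec -> r0=0xec
body[5] mov  r6, r3 -> r6=0x3e
body[6] sub  r2, r0, #52 -> r2=0xb8
body[7] add  r6, r5, r0 -> r6=0x8f
epilogue: pop r6=0x28, sp=0xcc
epilogue: pop r0=0x3c, sp=0xcd
r3 is caller-saved -> body value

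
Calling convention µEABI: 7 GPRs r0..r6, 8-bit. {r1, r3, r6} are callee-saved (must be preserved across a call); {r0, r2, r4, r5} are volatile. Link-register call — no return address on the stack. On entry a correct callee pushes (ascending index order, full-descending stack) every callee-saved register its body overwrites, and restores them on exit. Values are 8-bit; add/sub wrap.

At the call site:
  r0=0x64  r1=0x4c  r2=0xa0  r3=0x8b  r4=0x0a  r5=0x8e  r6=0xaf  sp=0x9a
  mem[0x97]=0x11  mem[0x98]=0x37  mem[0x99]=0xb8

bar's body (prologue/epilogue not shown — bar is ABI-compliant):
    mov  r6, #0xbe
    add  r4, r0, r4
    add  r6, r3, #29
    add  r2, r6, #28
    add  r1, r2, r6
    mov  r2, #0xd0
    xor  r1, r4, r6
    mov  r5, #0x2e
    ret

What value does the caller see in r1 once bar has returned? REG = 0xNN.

REG = 0x4c

prologue: push r1 -> mem[0x99]=0x4c, sp=0x99
prologue: push r6 -> mem[0x98]=0xaf, sp=0x98
body[0] mov  r6, #0xbe -> r6=0xbe
body[1] add  r4, r0, r4 -> r4=0x6e
body[2] add  r6, r3, #29 -> r6=0xa8
body[3] add  r2, r6, #28 -> r2=0xc4
body[4] add  r1, r2, r6 -> r1=0x6c
body[5] mov  r2, #0xd0 -> r2=0xd0
body[6] xor  r1, r4, r6 -> r1=0xc6
body[7] mov  r5, #0x2e -> r5=0x2e
epilogue: pop r6=0xaf, sp=0x99
epilogue: pop r1=0x4c, sp=0x9a
r1 is callee-saved -> restored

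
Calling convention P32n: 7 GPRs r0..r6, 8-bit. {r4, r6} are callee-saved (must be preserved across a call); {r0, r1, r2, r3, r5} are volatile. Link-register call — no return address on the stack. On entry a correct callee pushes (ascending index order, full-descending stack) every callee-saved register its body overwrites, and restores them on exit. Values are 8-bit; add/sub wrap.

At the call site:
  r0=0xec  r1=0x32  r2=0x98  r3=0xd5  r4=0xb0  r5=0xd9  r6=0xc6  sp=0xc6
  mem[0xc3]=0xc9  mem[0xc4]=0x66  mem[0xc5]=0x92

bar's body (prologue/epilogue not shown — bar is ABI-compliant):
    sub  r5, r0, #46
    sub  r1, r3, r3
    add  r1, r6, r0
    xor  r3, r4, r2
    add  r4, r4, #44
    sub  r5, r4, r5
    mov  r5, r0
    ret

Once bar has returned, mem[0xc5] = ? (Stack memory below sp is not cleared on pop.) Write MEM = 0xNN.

MEM = 0xb0

prologue: push r4 -> mem[0xc5]=0xb0, sp=0xc5
body[0] sub  r5, r0, #46 -> r5=0xbe
body[1] sub  r1, r3, r3 -> r1=0x00
body[2] add  r1, r6, r0 -> r1=0xb2
body[3] xor  r3, r4, r2 -> r3=0x28
body[4] add  r4, r4, #44 -> r4=0xdc
body[5] sub  r5, r4, r5 -> r5=0x1e
body[6] mov  r5, r0 -> r5=0xec
epilogue: pop r4=0xb0, sp=0xc6
prologue pushed ['r4'] at ['0xc5']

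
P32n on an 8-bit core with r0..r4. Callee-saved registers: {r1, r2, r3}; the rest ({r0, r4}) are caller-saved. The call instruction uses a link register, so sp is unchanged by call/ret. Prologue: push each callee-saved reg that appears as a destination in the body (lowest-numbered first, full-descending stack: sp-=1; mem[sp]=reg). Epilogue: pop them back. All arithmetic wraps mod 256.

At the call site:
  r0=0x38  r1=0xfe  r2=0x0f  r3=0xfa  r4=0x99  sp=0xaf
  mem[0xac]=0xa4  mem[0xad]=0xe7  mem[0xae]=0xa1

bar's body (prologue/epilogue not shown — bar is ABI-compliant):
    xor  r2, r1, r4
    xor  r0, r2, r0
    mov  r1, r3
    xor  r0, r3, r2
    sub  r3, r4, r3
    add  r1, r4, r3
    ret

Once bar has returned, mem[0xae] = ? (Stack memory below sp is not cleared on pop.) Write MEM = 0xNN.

MEM = 0xfe

prologue: push r1 -> mem[0xae]=0xfe, sp=0xae
prologue: push r2 -> mem[0xad]=0x0f, sp=0xad
prologue: push r3 -> mem[0xac]=0xfa, sp=0xac
body[0] xor  r2, r1, r4 -> r2=0x67
body[1] xor  r0, r2, r0 -> r0=0x5f
body[2] mov  r1, r3 -> r1=0xfa
body[3] xor  r0, r3, r2 -> r0=0x9d
body[4] sub  r3, r4, r3 -> r3=0x9f
body[5] add  r1, r4, r3 -> r1=0x38
epilogue: pop r3=0xfa, sp=0xad
epilogue: pop r2=0x0f, sp=0xae
epilogue: pop r1=0xfe, sp=0xaf
prologue pushed ['r1', 'r2', 'r3'] at ['0xae', '0xad', '0xac']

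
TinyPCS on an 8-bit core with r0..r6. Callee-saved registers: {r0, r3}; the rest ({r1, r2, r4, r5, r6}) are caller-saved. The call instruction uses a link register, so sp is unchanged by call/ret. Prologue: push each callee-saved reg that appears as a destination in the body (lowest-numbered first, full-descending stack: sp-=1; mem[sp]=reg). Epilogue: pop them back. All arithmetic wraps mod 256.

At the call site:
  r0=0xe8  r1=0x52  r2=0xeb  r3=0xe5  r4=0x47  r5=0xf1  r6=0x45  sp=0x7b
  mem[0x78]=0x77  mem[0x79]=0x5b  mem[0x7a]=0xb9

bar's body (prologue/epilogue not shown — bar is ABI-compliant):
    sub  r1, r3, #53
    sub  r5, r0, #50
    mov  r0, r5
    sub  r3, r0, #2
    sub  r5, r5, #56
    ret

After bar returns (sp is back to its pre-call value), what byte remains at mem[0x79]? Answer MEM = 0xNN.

MEM = 0xe5

prologue: push r0 -> mem[0x7a]=0xe8, sp=0x7a
prologue: push r3 -> mem[0x79]=0xe5, sp=0x79
body[0] sub  r1, r3, #53 -> r1=0xb0
body[1] sub  r5, r0, #50 -> r5=0xb6
body[2] mov  r0, r5 -> r0=0xb6
body[3] sub  r3, r0, #2 -> r3=0xb4
body[4] sub  r5, r5, #56 -> r5=0x7e
epilogue: pop r3=0xe5, sp=0x7a
epilogue: pop r0=0xe8, sp=0x7b
prologue pushed ['r0', 'r3'] at ['0x7a', '0x79']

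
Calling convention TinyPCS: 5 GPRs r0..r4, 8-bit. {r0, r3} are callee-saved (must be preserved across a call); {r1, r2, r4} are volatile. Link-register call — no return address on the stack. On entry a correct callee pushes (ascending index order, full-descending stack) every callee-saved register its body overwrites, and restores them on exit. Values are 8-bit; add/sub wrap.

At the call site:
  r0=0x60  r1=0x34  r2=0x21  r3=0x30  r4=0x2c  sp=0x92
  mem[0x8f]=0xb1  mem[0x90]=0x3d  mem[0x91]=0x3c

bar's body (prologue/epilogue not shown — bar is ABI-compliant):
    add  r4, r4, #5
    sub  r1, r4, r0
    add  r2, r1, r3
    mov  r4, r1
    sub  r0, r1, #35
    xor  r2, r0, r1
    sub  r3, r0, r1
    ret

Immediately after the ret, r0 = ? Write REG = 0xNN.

REG = 0x60

prologue: push r0 -> mem[0x91]=0x60, sp=0x91
prologue: push r3 -> mem[0x90]=0x30, sp=0x90
body[0] add  r4, r4, #5 -> r4=0x31
body[1] sub  r1, r4, r0 -> r1=0xd1
body[2] add  r2, r1, r3 -> r2=0x01
body[3] mov  r4, r1 -> r4=0xd1
body[4] sub  r0, r1, #35 -> r0=0xae
body[5] xor  r2, r0, r1 -> r2=0x7f
body[6] sub  r3, r0, r1 -> r3=0xdd
epilogue: pop r3=0x30, sp=0x91
epilogue: pop r0=0x60, sp=0x92
r0 is callee-saved -> restored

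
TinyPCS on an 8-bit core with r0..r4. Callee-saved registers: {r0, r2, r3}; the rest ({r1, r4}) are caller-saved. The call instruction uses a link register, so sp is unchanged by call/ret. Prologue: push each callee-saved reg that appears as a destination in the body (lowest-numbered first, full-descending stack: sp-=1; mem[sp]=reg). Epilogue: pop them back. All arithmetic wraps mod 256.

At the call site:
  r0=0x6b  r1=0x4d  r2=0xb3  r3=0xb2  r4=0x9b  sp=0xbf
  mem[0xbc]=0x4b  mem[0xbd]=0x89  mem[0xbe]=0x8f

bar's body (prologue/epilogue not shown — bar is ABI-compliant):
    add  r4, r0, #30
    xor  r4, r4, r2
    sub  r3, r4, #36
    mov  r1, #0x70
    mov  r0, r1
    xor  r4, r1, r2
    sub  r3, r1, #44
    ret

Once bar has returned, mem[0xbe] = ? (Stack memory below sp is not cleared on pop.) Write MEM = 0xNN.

prologue: push r0 → mem[0xbe]=0x6b, sp=0xbe
prologue: push r3 → mem[0xbd]=0xb2, sp=0xbd
body[0] add  r4, r0, #30 → r4=0x89
body[1] xor  r4, r4, r2 → r4=0x3a
body[2] sub  r3, r4, #36 → r3=0x16
body[3] mov  r1, #0x70 → r1=0x70
body[4] mov  r0, r1 → r0=0x70
body[5] xor  r4, r1, r2 → r4=0xc3
body[6] sub  r3, r1, #44 → r3=0x44
epilogue: pop r3=0xb2, sp=0xbe
epilogue: pop r0=0x6b, sp=0xbf
prologue pushed ['r0', 'r3'] at ['0xbe', '0xbd']

MEM = 0x6b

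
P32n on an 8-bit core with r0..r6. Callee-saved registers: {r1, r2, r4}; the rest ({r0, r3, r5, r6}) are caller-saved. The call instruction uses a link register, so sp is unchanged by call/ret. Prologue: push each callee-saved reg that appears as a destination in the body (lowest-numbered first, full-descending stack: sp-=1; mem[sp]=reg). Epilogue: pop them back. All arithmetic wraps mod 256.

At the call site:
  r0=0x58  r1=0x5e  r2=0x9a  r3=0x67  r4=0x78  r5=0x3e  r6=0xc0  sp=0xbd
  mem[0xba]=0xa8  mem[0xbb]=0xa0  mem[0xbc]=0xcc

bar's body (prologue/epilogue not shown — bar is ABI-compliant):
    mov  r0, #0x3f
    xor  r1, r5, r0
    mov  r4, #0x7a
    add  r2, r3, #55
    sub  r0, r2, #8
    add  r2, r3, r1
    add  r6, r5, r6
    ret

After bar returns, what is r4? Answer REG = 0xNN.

REG = 0x78

prologue: push r1 -> mem[0xbc]=0x5e, sp=0xbc
prologue: push r2 -> mem[0xbb]=0x9a, sp=0xbb
prologue: push r4 -> mem[0xba]=0x78, sp=0xba
body[0] mov  r0, #0x3f -> r0=0x3f
body[1] xor  r1, r5, r0 -> r1=0x01
body[2] mov  r4, #0x7a -> r4=0x7a
body[3] add  r2, r3, #55 -> r2=0x9e
body[4] sub  r0, r2, #8 -> r0=0x96
body[5] add  r2, r3, r1 -> r2=0x68
body[6] add  r6, r5, r6 -> r6=0xfe
epilogue: pop r4=0x78, sp=0xbb
epilogue: pop r2=0x9a, sp=0xbc
epilogue: pop r1=0x5e, sp=0xbd
r4 is callee-saved -> restored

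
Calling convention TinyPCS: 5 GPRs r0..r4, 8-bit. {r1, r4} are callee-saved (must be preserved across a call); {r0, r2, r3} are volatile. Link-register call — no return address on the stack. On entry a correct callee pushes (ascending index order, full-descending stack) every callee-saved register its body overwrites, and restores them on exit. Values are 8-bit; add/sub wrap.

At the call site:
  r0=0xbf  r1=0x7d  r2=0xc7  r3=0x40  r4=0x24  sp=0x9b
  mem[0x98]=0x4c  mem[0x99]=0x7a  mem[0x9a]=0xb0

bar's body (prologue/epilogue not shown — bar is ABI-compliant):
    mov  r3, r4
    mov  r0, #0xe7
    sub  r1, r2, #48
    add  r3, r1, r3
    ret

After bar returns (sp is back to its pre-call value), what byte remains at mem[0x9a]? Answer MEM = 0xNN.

MEM = 0x7d

prologue: push r1 → mem[0x9a]=0x7d, sp=0x9a
body[0] mov  r3, r4 → r3=0x24
body[1] mov  r0, #0xe7 → r0=0xe7
body[2] sub  r1, r2, #48 → r1=0x97
body[3] add  r3, r1, r3 → r3=0xbb
epilogue: pop r1=0x7d, sp=0x9b
prologue pushed ['r1'] at ['0x9a']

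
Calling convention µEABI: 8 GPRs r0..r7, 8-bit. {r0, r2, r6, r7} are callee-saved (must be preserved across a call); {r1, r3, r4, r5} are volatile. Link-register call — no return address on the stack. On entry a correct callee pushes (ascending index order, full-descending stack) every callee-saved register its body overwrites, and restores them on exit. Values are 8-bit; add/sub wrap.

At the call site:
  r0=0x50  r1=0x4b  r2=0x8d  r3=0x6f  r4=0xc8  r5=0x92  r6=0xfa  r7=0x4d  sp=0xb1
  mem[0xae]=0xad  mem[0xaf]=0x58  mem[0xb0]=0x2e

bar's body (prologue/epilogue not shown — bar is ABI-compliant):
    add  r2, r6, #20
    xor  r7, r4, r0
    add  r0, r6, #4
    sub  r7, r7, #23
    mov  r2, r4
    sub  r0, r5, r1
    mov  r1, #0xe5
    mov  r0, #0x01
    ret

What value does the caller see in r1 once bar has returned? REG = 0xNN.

REG = 0xe5

prologue: push r0 -> mem[0xb0]=0x50, sp=0xb0
prologue: push r2 -> mem[0xaf]=0x8d, sp=0xaf
prologue: push r7 -> mem[0xae]=0x4d, sp=0xae
body[0] add  r2, r6, #20 -> r2=0x0e
body[1] xor  r7, r4, r0 -> r7=0x98
body[2] add  r0, r6, #4 -> r0=0xfe
body[3] sub  r7, r7, #23 -> r7=0x81
body[4] mov  r2, r4 -> r2=0xc8
body[5] sub  r0, r5, r1 -> r0=0x47
body[6] mov  r1, #0xe5 -> r1=0xe5
body[7] mov  r0, #0x01 -> r0=0x01
epilogue: pop r7=0x4d, sp=0xaf
epilogue: pop r2=0x8d, sp=0xb0
epilogue: pop r0=0x50, sp=0xb1
r1 is caller-saved -> body value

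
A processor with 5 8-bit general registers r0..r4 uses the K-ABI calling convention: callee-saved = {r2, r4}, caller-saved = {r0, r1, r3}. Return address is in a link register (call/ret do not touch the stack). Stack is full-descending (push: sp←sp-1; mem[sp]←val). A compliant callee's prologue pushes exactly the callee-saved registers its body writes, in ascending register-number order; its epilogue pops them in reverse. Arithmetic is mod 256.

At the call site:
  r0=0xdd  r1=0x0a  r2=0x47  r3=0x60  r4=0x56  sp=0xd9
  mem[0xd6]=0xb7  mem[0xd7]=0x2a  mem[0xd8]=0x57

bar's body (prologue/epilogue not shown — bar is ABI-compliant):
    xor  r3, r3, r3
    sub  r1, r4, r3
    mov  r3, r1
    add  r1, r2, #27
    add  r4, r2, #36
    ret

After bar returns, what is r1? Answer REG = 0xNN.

REG = 0x62

prologue: push r4 -> mem[0xd8]=0x56, sp=0xd8
body[0] xor  r3, r3, r3 -> r3=0x00
body[1] sub  r1, r4, r3 -> r1=0x56
body[2] mov  r3, r1 -> r3=0x56
body[3] add  r1, r2, #27 -> r1=0x62
body[4] add  r4, r2, #36 -> r4=0x6b
epilogue: pop r4=0x56, sp=0xd9
r1 is caller-saved -> body value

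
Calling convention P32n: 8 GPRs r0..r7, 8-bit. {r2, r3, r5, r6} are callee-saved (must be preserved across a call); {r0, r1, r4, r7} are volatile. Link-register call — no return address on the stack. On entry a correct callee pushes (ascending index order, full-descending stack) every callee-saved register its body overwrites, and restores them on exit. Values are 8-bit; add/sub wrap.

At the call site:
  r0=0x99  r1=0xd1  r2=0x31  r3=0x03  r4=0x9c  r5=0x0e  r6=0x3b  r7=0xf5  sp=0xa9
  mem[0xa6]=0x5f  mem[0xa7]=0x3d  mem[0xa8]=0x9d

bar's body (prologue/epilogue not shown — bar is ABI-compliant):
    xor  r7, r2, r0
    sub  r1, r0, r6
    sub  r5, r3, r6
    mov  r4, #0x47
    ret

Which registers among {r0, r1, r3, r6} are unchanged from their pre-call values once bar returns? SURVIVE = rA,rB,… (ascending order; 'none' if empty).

prologue: push r5 -> mem[0xa8]=0x0e, sp=0xa8
body[0] xor  r7, r2, r0 -> r7=0xa8
body[1] sub  r1, r0, r6 -> r1=0x5e
body[2] sub  r5, r3, r6 -> r5=0xc8
body[3] mov  r4, #0x47 -> r4=0x47
epilogue: pop r5=0x0e, sp=0xa9
r0: caller-saved, written=False
r1: caller-saved, written=True
r3: callee-saved, written=False
r6: callee-saved, written=False

SURVIVE = r0,r3,r6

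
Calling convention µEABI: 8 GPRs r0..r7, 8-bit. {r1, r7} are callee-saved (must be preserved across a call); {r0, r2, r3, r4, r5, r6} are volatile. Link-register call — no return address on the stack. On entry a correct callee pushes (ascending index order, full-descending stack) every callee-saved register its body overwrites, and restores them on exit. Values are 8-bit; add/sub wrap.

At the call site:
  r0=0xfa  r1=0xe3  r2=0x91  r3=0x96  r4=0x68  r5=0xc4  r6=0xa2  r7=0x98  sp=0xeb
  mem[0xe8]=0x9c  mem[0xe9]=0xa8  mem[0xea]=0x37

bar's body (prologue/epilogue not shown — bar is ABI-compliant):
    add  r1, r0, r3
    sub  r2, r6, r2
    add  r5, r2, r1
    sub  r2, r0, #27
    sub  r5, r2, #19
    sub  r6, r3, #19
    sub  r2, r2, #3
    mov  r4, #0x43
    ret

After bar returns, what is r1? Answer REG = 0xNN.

prologue: push r1 → mem[0xea]=0xe3, sp=0xea
body[0] add  r1, r0, r3 → r1=0x90
body[1] sub  r2, r6, r2 → r2=0x11
body[2] add  r5, r2, r1 → r5=0xa1
body[3] sub  r2, r0, #27 → r2=0xdf
body[4] sub  r5, r2, #19 → r5=0xcc
body[5] sub  r6, r3, #19 → r6=0x83
body[6] sub  r2, r2, #3 → r2=0xdc
body[7] mov  r4, #0x43 → r4=0x43
epilogue: pop r1=0xe3, sp=0xeb
r1 is callee-saved → restored

REG = 0xe3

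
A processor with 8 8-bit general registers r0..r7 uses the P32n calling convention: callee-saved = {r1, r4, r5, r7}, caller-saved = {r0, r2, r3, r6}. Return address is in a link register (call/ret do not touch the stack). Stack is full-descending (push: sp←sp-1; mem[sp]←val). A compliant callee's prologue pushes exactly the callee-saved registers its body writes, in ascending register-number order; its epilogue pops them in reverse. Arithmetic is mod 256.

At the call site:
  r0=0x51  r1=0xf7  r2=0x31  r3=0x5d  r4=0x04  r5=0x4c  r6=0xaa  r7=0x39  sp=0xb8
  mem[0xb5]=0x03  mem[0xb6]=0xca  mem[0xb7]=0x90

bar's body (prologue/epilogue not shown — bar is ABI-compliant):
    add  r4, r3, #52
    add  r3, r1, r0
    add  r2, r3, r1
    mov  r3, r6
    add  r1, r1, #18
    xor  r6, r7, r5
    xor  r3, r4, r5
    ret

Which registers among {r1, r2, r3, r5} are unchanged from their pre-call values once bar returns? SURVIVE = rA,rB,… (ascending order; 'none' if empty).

SURVIVE = r1,r5

prologue: push r1 → mem[0xb7]=0xf7, sp=0xb7
prologue: push r4 → mem[0xb6]=0x04, sp=0xb6
body[0] add  r4, r3, #52 → r4=0x91
body[1] add  r3, r1, r0 → r3=0x48
body[2] add  r2, r3, r1 → r2=0x3f
body[3] mov  r3, r6 → r3=0xaa
body[4] add  r1, r1, #18 → r1=0x09
body[5] xor  r6, r7, r5 → r6=0x75
body[6] xor  r3, r4, r5 → r3=0xdd
epilogue: pop r4=0x04, sp=0xb7
epilogue: pop r1=0xf7, sp=0xb8
r1: callee-saved, written=True
r2: caller-saved, written=True
r3: caller-saved, written=True
r5: callee-saved, written=False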